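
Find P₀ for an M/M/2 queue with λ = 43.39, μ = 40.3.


a = λ/μ = 43.39/40.3 = 1.0767; ρ = a/c = 0.5383
Σ_{k=0}^{1} a^k/k! (terms k=0..1) = 1.00000 + 1.07667 = 2.07667
Tail: a^2/(2!(1−ρ)) = 1.15923/(2·0.4617) = 1.25549
P₀ = 1/(2.07667 + 1.25549) = 1/3.33217 = 0.300105

Final: 0.300105


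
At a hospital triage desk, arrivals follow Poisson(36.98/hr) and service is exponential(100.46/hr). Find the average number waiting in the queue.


ρ = 36.98/100.46 = 0.3681
Lq = ρ²/(1−ρ) = 0.1355/0.6319 = 0.2144

Final: 0.2144


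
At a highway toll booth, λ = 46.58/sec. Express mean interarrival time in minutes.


Mean interarrival time = 1/λ = 1/46.58 second = 0.02147 second
In minutes: 0.02147 × 0.0166667 = 0.0003578 min

Final: 0.0003578 min


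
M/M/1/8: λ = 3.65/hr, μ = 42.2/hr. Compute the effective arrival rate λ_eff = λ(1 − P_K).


ρ = 0.08649; P_K = (1−ρ)ρ^8/(1−ρ^9) = 0.000000002861
λ_eff = λ(1 − P_K) = 3.65·(1 − 0.000000002861) = 3.65·1.000000 = 3.6500 /hr

Final: 3.6500 /hr


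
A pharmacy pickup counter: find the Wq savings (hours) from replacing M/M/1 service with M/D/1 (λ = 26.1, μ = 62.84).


ρ = 26.1/62.84 = 0.4153
Wq(M/M/1) = ρ/(μ−λ) = 0.4153/36.74 = 0.01130 hr
Wq(M/D/1) = ρ/(2(μ−λ)) = 0.005652 hr
Savings = 0.01130 − 0.005652 = 0.005652 hr

Final: 0.005652 hr


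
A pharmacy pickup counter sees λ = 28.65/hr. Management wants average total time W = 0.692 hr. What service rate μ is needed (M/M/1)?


W = 1/(μ−λ) ⇒ μ − λ = 1/W = 1/0.692 = 1.4451
μ = λ + 1/W = 28.65 + 1.4451 = 30.0951 per hr

Final: 30.0951 /hr


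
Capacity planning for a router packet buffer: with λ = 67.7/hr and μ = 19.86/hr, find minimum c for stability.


Stability requires cμ > λ ⇔ c > λ/μ.
λ/μ = 67.7/19.86 = 3.4089
Minimum integer c = ⌊3.4089⌋ + 1 = 4
Check: 4·19.86 = 79.44 > 67.7, while 3·19.86 = 59.58 ≤ 67.7

Final: 4 servers


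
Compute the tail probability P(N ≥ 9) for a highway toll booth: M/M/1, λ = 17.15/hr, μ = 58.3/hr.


ρ = 17.15/58.3 = 0.2942
P(N ≥ n) = ρ^n = 0.2942^9 = 0.00001650

Final: 0.00001650


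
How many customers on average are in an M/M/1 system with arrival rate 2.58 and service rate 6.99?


ρ = λ/μ = 2.58/6.99 = 0.3691
L = ρ/(1−ρ) = 0.3691/(1 − 0.3691) = 0.3691/0.6309 = 0.5850

Final: 0.5850


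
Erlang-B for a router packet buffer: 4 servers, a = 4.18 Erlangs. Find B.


B(c,a) = (a^c/c!) / Σ_{k=0}^{c} a^k/k!
a^4/4! = 12.720198
Σ terms (k=0..4): 1.00000 + 4.18000 + 8.73620 + 12.17244 + 12.72020 = 38.808837
B = 12.720198/38.808837 = 0.327766

Final: 0.327766


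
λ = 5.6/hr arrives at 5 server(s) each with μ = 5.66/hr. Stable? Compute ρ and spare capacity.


Total capacity cμ = 5·5.66 = 28.30/hr
ρ = λ/(cμ) = 5.6/28.30 = 0.1979
Stable ⇔ ρ < 1: YES
Spare capacity = cμ − λ = 28.30 − 5.6 = 22.70/hr

Final: ρ = 0.1979; stable; margin = 22.70/hr


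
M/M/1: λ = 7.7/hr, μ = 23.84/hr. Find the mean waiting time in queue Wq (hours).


ρ = 7.7/23.84 = 0.3230
Wq = ρ/(μ−λ) = 0.3230/(23.84 − 7.7) = 0.3230/16.14 = 0.02001 hr

Final: 0.02001 hr


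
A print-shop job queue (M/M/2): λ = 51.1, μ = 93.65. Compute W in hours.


a = 0.5456; ρ = 0.2728; P₀ = 0.571309
Lq = P₀·a^c·ρ/(c!(1−ρ)²) = 0.04388
Wq = Lq/λ = 0.04388/51.1 = 0.0008587 hr
W = Wq + 1/μ = 0.0008587 + 0.01068 = 0.01154 hr

Final: 0.01154 hr


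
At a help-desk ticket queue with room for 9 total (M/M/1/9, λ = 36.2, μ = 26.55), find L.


ρ = 36.2/26.55 = 1.3635
L = ρ[1 − (K+1)ρ^K + Kρ^(K+1)] / [(1−ρ)(1−ρ^(K+1))]
Numerator: 1.3635·(1 − 10·16.285324 + 9·22.204472) = 51.793961
Denominator: (-0.3635)·(-21.204472) = 7.707087
L = 51.793961/7.707087 = 6.7203

Final: 6.7203


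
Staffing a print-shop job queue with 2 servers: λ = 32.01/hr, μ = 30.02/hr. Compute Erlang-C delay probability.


a = λ/μ = 1.0663; ρ = a/2 = 0.5331
P₀ = 0.304508 (from M/M/c formula)
C(c,a) = [a^c/(c!(1−ρ))]·P₀ = [1.13697/(2·0.4669)]·0.304508
= 1.21769·0.304508 = 0.370798

Final: 0.370798


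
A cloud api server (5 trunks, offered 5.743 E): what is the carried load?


B(5,5.743) = 0.342079 (Erlang-B)
Carried load = a(1 − B) = 5.743·(1 − 0.342079) = 5.743·0.657921 = 3.7784 E

Final: 3.7784 Erlangs


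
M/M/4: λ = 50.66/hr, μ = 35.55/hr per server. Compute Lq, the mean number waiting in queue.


a = λ/μ = 1.4250; ρ = a/4 = 0.3563
P₀ = 0.238685
Lq = P₀·a^c·ρ / (c!·(1−ρ)²) = 0.238685·4.12384·0.3563/(24·0.41440)
= 0.03526

Final: 0.03526


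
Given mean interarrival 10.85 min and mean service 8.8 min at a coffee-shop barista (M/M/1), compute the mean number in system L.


λ = 60/10.85 = 5.5300 /hr
μ = 60/8.8 = 6.8182 /hr
ρ = λ/μ = 5.5300/6.8182 = 0.8111
L = ρ/(1−ρ) = 0.8111/0.1889 = 4.2927

Final: 4.2927


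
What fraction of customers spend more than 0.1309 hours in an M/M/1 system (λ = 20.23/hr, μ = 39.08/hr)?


W ~ Exponential(μ−λ) for M/M/1.
μ − λ = 39.08 − 20.23 = 18.8500
P(W > t) = e^{−(μ−λ)t} = e^{−2.4675} = 0.084800

Final: 0.084800


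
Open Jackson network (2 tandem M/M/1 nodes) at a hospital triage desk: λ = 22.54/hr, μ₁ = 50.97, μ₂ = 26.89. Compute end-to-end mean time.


Each node sees arrival rate λ = 22.54/hr (tandem ⇒ throughput preserved).
W₁ = 1/(μ₁−λ) = 1/(50.97−22.54) = 0.03517 hr
W₂ = 1/(μ₂−λ) = 1/(26.89−22.54) = 0.22989 hr
W_total = W₁ + W₂ = 0.03517 + 0.22989 = 0.26506 hr

Final: 0.26506 hr


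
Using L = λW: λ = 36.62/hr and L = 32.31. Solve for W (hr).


W = L/λ = 32.31/36.62 = 0.8823 hr

Final: 0.8823 hr


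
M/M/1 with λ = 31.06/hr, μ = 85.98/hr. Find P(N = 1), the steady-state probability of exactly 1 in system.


ρ = 31.06/85.98 = 0.3612
P_n = (1−ρ)·ρ^n = (1 − 0.3612)·0.3612^1 = 0.6388·0.361247 = 0.230748

Final: 0.230748


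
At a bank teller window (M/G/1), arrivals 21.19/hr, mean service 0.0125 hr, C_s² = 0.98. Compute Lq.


ρ = λ·E[S] = 21.19·0.0125 = 0.2649
Lq = ρ²(1+C_s²)/(2(1−ρ)) = 0.07016·(1+0.98)/(2·0.7351)
= 0.07016·1.9800/1.4703 = 0.09448

Final: 0.09448


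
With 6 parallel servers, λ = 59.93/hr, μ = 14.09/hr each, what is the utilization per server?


ρ = λ/(cμ) = 59.93/(6·14.09) = 59.93/84.54 = 0.7089

Final: 0.7089


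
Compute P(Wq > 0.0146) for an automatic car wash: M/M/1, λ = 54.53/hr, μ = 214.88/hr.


ρ = 54.53/214.88 = 0.2538
P(Wq > t) = ρ·e^{−(μ−λ)t} = 0.2538·e^{−2.3411}
= 0.2538·0.096221 = 0.024418

Final: 0.024418


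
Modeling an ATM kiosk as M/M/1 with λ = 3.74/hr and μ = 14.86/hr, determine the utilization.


ρ = λ/μ = 3.74/14.86 = 0.2517

Final: 0.2517


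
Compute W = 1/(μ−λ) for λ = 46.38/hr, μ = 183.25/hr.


W = 1/(μ−λ) = 1/(183.25 − 46.38) = 1/136.87 = 0.007306 hr

Final: 0.007306 hr


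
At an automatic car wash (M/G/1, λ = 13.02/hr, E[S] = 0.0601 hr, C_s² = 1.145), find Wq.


ρ = λ·E[S] = 13.02·0.0601 = 0.7825
E[S²] = E[S]²(1+C_s²) = 0.0601²·(1+1.145) = 0.007748
Wq = λ·E[S²]/(2(1−ρ)) = 13.02·0.007748/(2·0.2175) = 0.23190 hr

Final: 0.23190 hr


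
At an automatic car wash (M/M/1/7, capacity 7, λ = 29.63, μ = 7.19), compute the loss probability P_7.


ρ = λ/μ = 29.63/7.19 = 4.1210
P_K = (1−ρ)ρ^K/(1−ρ^(K+1)) = (-3.1210·20184.561903)/(1 − 83180.607676)
= -62996.045773/-83179.607676 = 0.757350

Final: 0.757350


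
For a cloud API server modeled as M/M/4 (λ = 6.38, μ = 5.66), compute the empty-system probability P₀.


a = λ/μ = 6.38/5.66 = 1.1272; ρ = a/c = 0.2818
Σ_{k=0}^{3} a^k/k! (terms k=0..3) = 1.00000 + 1.12721 + 0.63530 + 0.23870 = 3.00121
Tail: a^4/(4!(1−ρ)) = 1.61442/(24·0.7182) = 0.09366
P₀ = 1/(3.00121 + 0.09366) = 1/3.09487 = 0.323115

Final: 0.323115


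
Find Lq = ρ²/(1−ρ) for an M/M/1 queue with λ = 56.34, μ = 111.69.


ρ = 56.34/111.69 = 0.5044
Lq = ρ²/(1−ρ) = 0.2545/0.4956 = 0.5135

Final: 0.5135


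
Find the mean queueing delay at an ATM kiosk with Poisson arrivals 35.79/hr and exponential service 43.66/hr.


ρ = 35.79/43.66 = 0.8197
Wq = ρ/(μ−λ) = 0.8197/(43.66 − 35.79) = 0.8197/7.87 = 0.1042 hr

Final: 0.1042 hr


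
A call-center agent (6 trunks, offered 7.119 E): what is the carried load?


B(6,7.119) = 0.338704 (Erlang-B)
Carried load = a(1 − B) = 7.119·(1 − 0.338704) = 7.119·0.661296 = 4.7078 E

Final: 4.7078 Erlangs


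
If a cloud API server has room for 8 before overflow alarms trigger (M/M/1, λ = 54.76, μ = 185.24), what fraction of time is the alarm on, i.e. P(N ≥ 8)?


ρ = 54.76/185.24 = 0.2956
P(N ≥ n) = ρ^n = 0.2956^8 = 0.00005832

Final: 0.00005832


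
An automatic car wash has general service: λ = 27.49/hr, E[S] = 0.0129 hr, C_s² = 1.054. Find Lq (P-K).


ρ = λ·E[S] = 27.49·0.0129 = 0.3546
Lq = ρ²(1+C_s²)/(2(1−ρ)) = 0.1258·(1+1.054)/(2·0.6454)
= 0.1258·2.0540/1.2908 = 0.20012

Final: 0.20012


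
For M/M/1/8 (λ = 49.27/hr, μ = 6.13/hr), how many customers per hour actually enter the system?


ρ = 8.0375; P_K = (1−ρ)ρ^8/(1−ρ^9) = 0.875584
λ_eff = λ(1 − P_K) = 49.27·(1 − 0.875584) = 49.27·0.124416 = 6.1300 /hr

Final: 6.1300 /hr


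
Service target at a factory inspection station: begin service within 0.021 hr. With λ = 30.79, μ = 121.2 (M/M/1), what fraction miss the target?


ρ = 30.79/121.2 = 0.2540
P(Wq > t) = ρ·e^{−(μ−λ)t} = 0.2540·e^{−1.8986}
= 0.2540·0.149777 = 0.038050

Final: 0.038050


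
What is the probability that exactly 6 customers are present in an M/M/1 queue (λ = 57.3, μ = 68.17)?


ρ = 57.3/68.17 = 0.8405
P_n = (1−ρ)·ρ^n = (1 − 0.8405)·0.8405^6 = 0.1595·0.352670 = 0.056235

Final: 0.056235


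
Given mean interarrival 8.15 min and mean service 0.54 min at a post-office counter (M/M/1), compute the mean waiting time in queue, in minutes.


λ = 60/8.15 = 7.3620 /hr
μ = 60/0.54 = 111.1111 /hr
ρ = λ/μ = 7.3620/111.1111 = 0.06626
Wq = ρ/(μ−λ) = 0.06626/(111.1111−7.3620) = 0.0006386 hr
In minutes: 0.0006386·60 = 0.03832 min

Final: 0.03832 min


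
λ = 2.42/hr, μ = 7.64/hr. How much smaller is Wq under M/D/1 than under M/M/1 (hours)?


ρ = 2.42/7.64 = 0.3168
Wq(M/M/1) = ρ/(μ−λ) = 0.3168/5.22 = 0.06068 hr
Wq(M/D/1) = ρ/(2(μ−λ)) = 0.03034 hr
Savings = 0.06068 − 0.03034 = 0.03034 hr

Final: 0.03034 hr


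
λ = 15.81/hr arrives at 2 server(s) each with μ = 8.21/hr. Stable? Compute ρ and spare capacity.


Total capacity cμ = 2·8.21 = 16.42/hr
ρ = λ/(cμ) = 15.81/16.42 = 0.9629
Stable ⇔ ρ < 1: YES
Spare capacity = cμ − λ = 16.42 − 15.81 = 0.61/hr

Final: ρ = 0.9629; stable; margin = 0.61/hr


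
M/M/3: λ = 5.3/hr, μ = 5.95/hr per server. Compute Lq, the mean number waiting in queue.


a = λ/μ = 0.8908; ρ = a/3 = 0.2969
P₀ = 0.407329
Lq = P₀·a^c·ρ / (c!·(1−ρ)²) = 0.407329·0.70677·0.2969/(6·0.49432)
= 0.02882

Final: 0.02882


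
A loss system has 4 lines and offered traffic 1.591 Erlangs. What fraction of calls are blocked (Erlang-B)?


B(c,a) = (a^c/c!) / Σ_{k=0}^{c} a^k/k!
a^4/4! = 0.266974
Σ terms (k=0..4): 1.00000 + 1.59100 + 1.26564 + 0.67121 + 0.26697 = 4.794826
B = 0.266974/4.794826 = 0.055680

Final: 0.055680


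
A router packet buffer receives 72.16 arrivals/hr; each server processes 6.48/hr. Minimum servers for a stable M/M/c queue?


Stability requires cμ > λ ⇔ c > λ/μ.
λ/μ = 72.16/6.48 = 11.1358
Minimum integer c = ⌊11.1358⌋ + 1 = 12
Check: 12·6.48 = 77.76 > 72.16, while 11·6.48 = 71.28 ≤ 72.16

Final: 12 servers


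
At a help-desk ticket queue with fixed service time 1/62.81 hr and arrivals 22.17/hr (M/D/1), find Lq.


ρ = 22.17/62.81 = 0.3530
M/D/1: Lq = ρ²/(2(1−ρ)) = 0.1246/(2·0.6470) = 0.09628

Final: 0.09628


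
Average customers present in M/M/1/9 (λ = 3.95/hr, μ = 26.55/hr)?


ρ = 3.95/26.55 = 0.1488
L = ρ[1 − (K+1)ρ^K + Kρ^(K+1)] / [(1−ρ)(1−ρ^(K+1))]
Numerator: 0.1488·(1 − 10·0.00000003571 + 9·0.000000005313) = 0.148776
Denominator: (0.8512)·(1.000000) = 0.851224
L = 0.148776/0.851224 = 0.1748

Final: 0.1748


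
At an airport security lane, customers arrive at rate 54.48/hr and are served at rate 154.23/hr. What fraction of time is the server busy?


ρ = λ/μ = 54.48/154.23 = 0.3532

Final: 0.3532


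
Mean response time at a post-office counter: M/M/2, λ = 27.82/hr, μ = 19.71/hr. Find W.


a = 1.4115; ρ = 0.7057; P₀ = 0.172516
Lq = P₀·a^c·ρ/(c!(1−ρ)²) = 1.40055
Wq = Lq/λ = 1.40055/27.82 = 0.05034 hr
W = Wq + 1/μ = 0.05034 + 0.05074 = 0.10108 hr

Final: 0.10108 hr


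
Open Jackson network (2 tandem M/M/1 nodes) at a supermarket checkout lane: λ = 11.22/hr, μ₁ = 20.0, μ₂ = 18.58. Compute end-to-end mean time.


Each node sees arrival rate λ = 11.22/hr (tandem ⇒ throughput preserved).
W₁ = 1/(μ₁−λ) = 1/(20.0−11.22) = 0.11390 hr
W₂ = 1/(μ₂−λ) = 1/(18.58−11.22) = 0.13587 hr
W_total = W₁ + W₂ = 0.11390 + 0.13587 = 0.24976 hr

Final: 0.24976 hr


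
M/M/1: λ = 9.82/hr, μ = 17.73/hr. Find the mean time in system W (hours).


W = 1/(μ−λ) = 1/(17.73 − 9.82) = 1/7.91 = 0.1264 hr

Final: 0.1264 hr


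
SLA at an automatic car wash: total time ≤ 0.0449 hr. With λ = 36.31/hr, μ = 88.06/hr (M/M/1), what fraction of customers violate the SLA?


W ~ Exponential(μ−λ) for M/M/1.
μ − λ = 88.06 − 36.31 = 51.7500
P(W > t) = e^{−(μ−λ)t} = e^{−2.3236} = 0.097923

Final: 0.097923


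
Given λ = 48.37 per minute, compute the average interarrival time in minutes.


Mean interarrival time = 1/λ = 1/48.37 minute = 0.02067 minute
In minutes: 0.02067 × 1 = 0.02067 min

Final: 0.02067 min


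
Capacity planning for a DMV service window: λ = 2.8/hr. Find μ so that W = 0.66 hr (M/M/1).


W = 1/(μ−λ) ⇒ μ − λ = 1/W = 1/0.66 = 1.5152
μ = λ + 1/W = 2.8 + 1.5152 = 4.3152 per hr

Final: 4.3152 /hr


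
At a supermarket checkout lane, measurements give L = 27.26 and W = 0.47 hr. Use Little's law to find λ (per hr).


λ = L/W = 27.26/0.47 = 58.0000 /hr

Final: 58.0000 /hr


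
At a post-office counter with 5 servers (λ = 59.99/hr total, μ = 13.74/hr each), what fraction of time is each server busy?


ρ = λ/(cμ) = 59.99/(5·13.74) = 59.99/68.70 = 0.8732

Final: 0.8732


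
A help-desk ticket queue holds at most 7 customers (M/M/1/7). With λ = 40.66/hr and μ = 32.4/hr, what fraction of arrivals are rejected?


ρ = λ/μ = 40.66/32.4 = 1.2549
P_K = (1−ρ)ρ^K/(1−ρ^(K+1)) = (-0.2549·4.901811)/(1 − 6.151470)
= -1.249659/-5.151470 = 0.242583

Final: 0.242583


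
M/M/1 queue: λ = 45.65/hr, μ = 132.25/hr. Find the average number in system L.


ρ = λ/μ = 45.65/132.25 = 0.3452
L = ρ/(1−ρ) = 0.3452/(1 − 0.3452) = 0.3452/0.6548 = 0.5271

Final: 0.5271


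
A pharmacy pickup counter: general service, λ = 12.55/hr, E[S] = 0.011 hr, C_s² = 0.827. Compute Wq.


ρ = λ·E[S] = 12.55·0.011 = 0.1381
E[S²] = E[S]²(1+C_s²) = 0.011²·(1+0.827) = 0.0002211
Wq = λ·E[S²]/(2(1−ρ)) = 12.55·0.0002211/(2·0.8619) = 0.001609 hr

Final: 0.001609 hr


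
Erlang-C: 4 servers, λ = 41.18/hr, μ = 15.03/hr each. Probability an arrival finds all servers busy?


a = λ/μ = 2.7399; ρ = a/4 = 0.6850
P₀ = 0.054424 (from M/M/c formula)
C(c,a) = [a^c/(c!(1−ρ))]·P₀ = [56.35201/(24·0.3150)]·0.054424
= 7.45310·0.054424 = 0.405627

Final: 0.405627


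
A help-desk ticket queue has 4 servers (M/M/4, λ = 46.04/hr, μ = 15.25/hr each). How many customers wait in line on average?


a = λ/μ = 3.0190; ρ = a/4 = 0.7548
P₀ = 0.036662
Lq = P₀·a^c·ρ / (c!·(1−ρ)²) = 0.036662·83.07338·0.7548/(24·0.06015)
= 1.59245

Final: 1.59245


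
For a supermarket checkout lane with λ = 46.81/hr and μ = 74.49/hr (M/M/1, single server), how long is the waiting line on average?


ρ = 46.81/74.49 = 0.6284
Lq = ρ²/(1−ρ) = 0.3949/0.3716 = 1.0627

Final: 1.0627


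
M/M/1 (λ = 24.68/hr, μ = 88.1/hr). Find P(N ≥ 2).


ρ = 24.68/88.1 = 0.2801
P(N ≥ n) = ρ^n = 0.2801^2 = 0.078476

Final: 0.078476


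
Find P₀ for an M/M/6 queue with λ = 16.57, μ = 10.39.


a = λ/μ = 16.57/10.39 = 1.5948; ρ = a/c = 0.2658
Σ_{k=0}^{5} a^k/k! (terms k=0..5) = 1.00000 + 1.59480 + 1.27170 + 0.67604 + 0.26954 + 0.08597 = 4.89804
Tail: a^6/(6!(1−ρ)) = 16.45287/(720·0.7342) = 0.03112
P₀ = 1/(4.89804 + 0.03112) = 1/4.92917 = 0.202874

Final: 0.202874


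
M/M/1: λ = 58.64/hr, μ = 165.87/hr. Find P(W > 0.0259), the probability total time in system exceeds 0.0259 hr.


W ~ Exponential(μ−λ) for M/M/1.
μ − λ = 165.87 − 58.64 = 107.2300
P(W > t) = e^{−(μ−λ)t} = e^{−2.7773} = 0.062209

Final: 0.062209


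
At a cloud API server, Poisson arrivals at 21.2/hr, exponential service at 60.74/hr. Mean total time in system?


W = 1/(μ−λ) = 1/(60.74 − 21.2) = 1/39.54 = 0.02529 hr

Final: 0.02529 hr


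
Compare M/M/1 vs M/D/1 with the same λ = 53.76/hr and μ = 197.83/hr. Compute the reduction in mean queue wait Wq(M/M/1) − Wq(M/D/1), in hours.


ρ = 53.76/197.83 = 0.2717
Wq(M/M/1) = ρ/(μ−λ) = 0.2717/144.07 = 0.001886 hr
Wq(M/D/1) = ρ/(2(μ−λ)) = 0.0009431 hr
Savings = 0.001886 − 0.0009431 = 0.0009431 hr

Final: 0.0009431 hr


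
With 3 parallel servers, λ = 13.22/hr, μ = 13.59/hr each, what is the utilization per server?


ρ = λ/(cμ) = 13.22/(3·13.59) = 13.22/40.77 = 0.3243

Final: 0.3243


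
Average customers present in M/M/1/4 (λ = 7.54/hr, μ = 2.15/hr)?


ρ = 7.54/2.15 = 3.5070
L = ρ[1 − (K+1)ρ^K + Kρ^(K+1)] / [(1−ρ)(1−ρ^(K+1))]
Numerator: 3.5070·(1 − 5·151.262594 + 4·530.474399) = 4792.580508
Denominator: (-2.5070)·(-529.474399) = 1327.380006
L = 4792.580508/1327.380006 = 3.6106

Final: 3.6106


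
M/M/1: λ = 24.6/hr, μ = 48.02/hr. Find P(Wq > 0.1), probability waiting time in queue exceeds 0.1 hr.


ρ = 24.6/48.02 = 0.5123
P(Wq > t) = ρ·e^{−(μ−λ)t} = 0.5123·e^{−2.3420}
= 0.5123·0.096135 = 0.049249

Final: 0.049249


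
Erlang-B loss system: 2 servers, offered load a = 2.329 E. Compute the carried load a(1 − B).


B(2,2.329) = 0.448943 (Erlang-B)
Carried load = a(1 − B) = 2.329·(1 − 0.448943) = 2.329·0.551057 = 1.2834 E

Final: 1.2834 Erlangs


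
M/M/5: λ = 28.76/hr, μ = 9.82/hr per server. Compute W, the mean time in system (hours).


a = 2.9287; ρ = 0.5857; P₀ = 0.050494
Lq = P₀·a^c·ρ/(c!(1−ρ)²) = 0.30947
Wq = Lq/λ = 0.30947/28.76 = 0.01076 hr
W = Wq + 1/μ = 0.01076 + 0.10183 = 0.11259 hr

Final: 0.11259 hr


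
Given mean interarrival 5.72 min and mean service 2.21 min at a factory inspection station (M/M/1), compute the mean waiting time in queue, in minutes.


λ = 60/5.72 = 10.4895 /hr
μ = 60/2.21 = 27.1493 /hr
ρ = λ/μ = 10.4895/27.1493 = 0.3864
Wq = ρ/(μ−λ) = 0.3864/(27.1493−10.4895) = 0.02319 hr
In minutes: 0.02319·60 = 1.391 min

Final: 1.391 min


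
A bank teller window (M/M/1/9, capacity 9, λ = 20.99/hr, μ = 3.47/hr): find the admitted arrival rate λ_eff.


ρ = 6.0490; P_K = (1−ρ)ρ^9/(1−ρ^10) = 0.834683
λ_eff = λ(1 − P_K) = 20.99·(1 − 0.834683) = 20.99·0.165317 = 3.4700 /hr

Final: 3.4700 /hr


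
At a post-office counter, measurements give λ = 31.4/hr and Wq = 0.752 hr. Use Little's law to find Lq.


Lq = λWq = 31.4·0.752 = 23.6128

Final: 23.6128


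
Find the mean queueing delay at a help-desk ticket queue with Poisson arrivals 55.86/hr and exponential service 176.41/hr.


ρ = 55.86/176.41 = 0.3166
Wq = ρ/(μ−λ) = 0.3166/(176.41 − 55.86) = 0.3166/120.55 = 0.002627 hr

Final: 0.002627 hr


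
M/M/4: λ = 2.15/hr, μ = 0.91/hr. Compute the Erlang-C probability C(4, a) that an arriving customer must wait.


a = λ/μ = 2.3626; ρ = a/4 = 0.5907
P₀ = 0.086780 (from M/M/c formula)
C(c,a) = [a^c/(c!(1−ρ))]·P₀ = [31.15934/(24·0.4093)]·0.086780
= 3.17170·0.086780 = 0.275239

Final: 0.275239


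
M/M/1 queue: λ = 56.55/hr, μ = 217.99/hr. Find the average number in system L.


ρ = λ/μ = 56.55/217.99 = 0.2594
L = ρ/(1−ρ) = 0.2594/(1 − 0.2594) = 0.2594/0.7406 = 0.3503

Final: 0.3503


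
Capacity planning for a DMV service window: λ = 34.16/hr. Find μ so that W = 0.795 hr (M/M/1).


W = 1/(μ−λ) ⇒ μ − λ = 1/W = 1/0.795 = 1.2579
μ = λ + 1/W = 34.16 + 1.2579 = 35.4179 per hr

Final: 35.4179 /hr


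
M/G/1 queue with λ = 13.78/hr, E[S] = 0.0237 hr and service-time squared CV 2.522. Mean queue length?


ρ = λ·E[S] = 13.78·0.0237 = 0.3266
Lq = ρ²(1+C_s²)/(2(1−ρ)) = 0.1067·(1+2.522)/(2·0.6734)
= 0.1067·3.5220/1.3468 = 0.27892

Final: 0.27892


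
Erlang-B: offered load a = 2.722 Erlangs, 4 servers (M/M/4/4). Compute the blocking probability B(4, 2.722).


B(c,a) = (a^c/c!) / Σ_{k=0}^{c} a^k/k!
a^4/4! = 2.287395
Σ terms (k=0..4): 1.00000 + 2.72200 + 3.70464 + 3.36135 + 2.28740 = 13.075383
B = 2.287395/13.075383 = 0.174939

Final: 0.174939


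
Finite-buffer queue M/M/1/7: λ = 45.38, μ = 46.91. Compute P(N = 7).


ρ = λ/μ = 45.38/46.91 = 0.9674
P_K = (1−ρ)ρ^K/(1−ρ^(K+1)) = (0.03262·0.792854)/(1 − 0.766995)
= 0.025859/0.233005 = 0.110982

Final: 0.110982


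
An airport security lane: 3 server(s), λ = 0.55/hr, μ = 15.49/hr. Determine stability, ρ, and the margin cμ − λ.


Total capacity cμ = 3·15.49 = 46.47/hr
ρ = λ/(cμ) = 0.55/46.47 = 0.01184
Stable ⇔ ρ < 1: YES
Spare capacity = cμ − λ = 46.47 − 0.55 = 45.92/hr

Final: ρ = 0.01184; stable; margin = 45.92/hr


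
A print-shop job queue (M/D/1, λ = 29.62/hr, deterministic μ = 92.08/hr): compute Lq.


ρ = 29.62/92.08 = 0.3217
M/D/1: Lq = ρ²/(2(1−ρ)) = 0.1035/(2·0.6783) = 0.07627

Final: 0.07627


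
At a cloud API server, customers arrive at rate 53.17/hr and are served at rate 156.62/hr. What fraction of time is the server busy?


ρ = λ/μ = 53.17/156.62 = 0.3395

Final: 0.3395


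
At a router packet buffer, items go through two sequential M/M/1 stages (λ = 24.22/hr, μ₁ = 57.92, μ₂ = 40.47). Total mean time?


Each node sees arrival rate λ = 24.22/hr (tandem ⇒ throughput preserved).
W₁ = 1/(μ₁−λ) = 1/(57.92−24.22) = 0.02967 hr
W₂ = 1/(μ₂−λ) = 1/(40.47−24.22) = 0.06154 hr
W_total = W₁ + W₂ = 0.02967 + 0.06154 = 0.09121 hr

Final: 0.09121 hr


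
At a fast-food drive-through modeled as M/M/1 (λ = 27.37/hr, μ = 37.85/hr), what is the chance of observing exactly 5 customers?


ρ = 27.37/37.85 = 0.7231
P_n = (1−ρ)·ρ^n = (1 − 0.7231)·0.7231^5 = 0.2769·0.197717 = 0.054744

Final: 0.054744


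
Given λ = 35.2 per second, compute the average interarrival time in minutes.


Mean interarrival time = 1/λ = 1/35.2 second = 0.02841 second
In minutes: 0.02841 × 0.0166667 = 0.0004735 min

Final: 0.0004735 min


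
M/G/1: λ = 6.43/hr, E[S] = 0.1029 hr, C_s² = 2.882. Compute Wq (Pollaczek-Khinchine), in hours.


ρ = λ·E[S] = 6.43·0.1029 = 0.6616
E[S²] = E[S]²(1+C_s²) = 0.1029²·(1+2.882) = 0.041104
Wq = λ·E[S²]/(2(1−ρ)) = 6.43·0.041104/(2·0.3384) = 0.39057 hr

Final: 0.39057 hr


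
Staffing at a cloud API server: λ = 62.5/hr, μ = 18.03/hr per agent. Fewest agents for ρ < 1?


Stability requires cμ > λ ⇔ c > λ/μ.
λ/μ = 62.5/18.03 = 3.4664
Minimum integer c = ⌊3.4664⌋ + 1 = 4
Check: 4·18.03 = 72.12 > 62.5, while 3·18.03 = 54.09 ≤ 62.5

Final: 4 servers


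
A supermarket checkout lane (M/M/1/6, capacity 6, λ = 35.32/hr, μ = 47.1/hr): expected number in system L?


ρ = 35.32/47.1 = 0.7499
L = ρ[1 − (K+1)ρ^K + Kρ^(K+1)] / [(1−ρ)(1−ρ^(K+1))]
Numerator: 0.7499·(1 − 7·0.177827 + 6·0.133352) = 0.416430
Denominator: (0.2501)·(0.866648) = 0.216754
L = 0.416430/0.216754 = 1.9212

Final: 1.9212


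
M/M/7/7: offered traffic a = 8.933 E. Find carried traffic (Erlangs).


B(7,8.933) = 0.358195 (Erlang-B)
Carried load = a(1 − B) = 8.933·(1 − 0.358195) = 8.933·0.641805 = 5.7332 E

Final: 5.7332 Erlangs


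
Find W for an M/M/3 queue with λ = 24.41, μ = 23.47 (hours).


a = 1.0401; ρ = 0.3467; P₀ = 0.348686
Lq = P₀·a^c·ρ/(c!(1−ρ)²) = 0.05310
Wq = Lq/λ = 0.05310/24.41 = 0.002176 hr
W = Wq + 1/μ = 0.002176 + 0.04261 = 0.04478 hr

Final: 0.04478 hr


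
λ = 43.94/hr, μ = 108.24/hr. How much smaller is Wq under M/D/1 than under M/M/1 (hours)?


ρ = 43.94/108.24 = 0.4059
Wq(M/M/1) = ρ/(μ−λ) = 0.4059/64.30 = 0.006313 hr
Wq(M/D/1) = ρ/(2(μ−λ)) = 0.003157 hr
Savings = 0.006313 − 0.003157 = 0.003157 hr

Final: 0.003157 hr


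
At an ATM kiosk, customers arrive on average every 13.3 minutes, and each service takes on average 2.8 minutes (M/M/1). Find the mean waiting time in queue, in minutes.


λ = 60/13.3 = 4.5113 /hr
μ = 60/2.8 = 21.4286 /hr
ρ = λ/μ = 4.5113/21.4286 = 0.2105
Wq = ρ/(μ−λ) = 0.2105/(21.4286−4.5113) = 0.01244 hr
In minutes: 0.01244·60 = 0.7467 min

Final: 0.7467 min


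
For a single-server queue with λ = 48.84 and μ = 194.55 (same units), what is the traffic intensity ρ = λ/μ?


ρ = λ/μ = 48.84/194.55 = 0.2510

Final: 0.2510


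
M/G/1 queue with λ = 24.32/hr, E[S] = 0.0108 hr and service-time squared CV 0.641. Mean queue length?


ρ = λ·E[S] = 24.32·0.0108 = 0.2627
Lq = ρ²(1+C_s²)/(2(1−ρ)) = 0.06899·(1+0.641)/(2·0.7373)
= 0.06899·1.6410/1.4747 = 0.07677

Final: 0.07677


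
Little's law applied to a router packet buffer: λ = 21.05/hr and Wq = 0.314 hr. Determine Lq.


Lq = λWq = 21.05·0.314 = 6.6097

Final: 6.6097


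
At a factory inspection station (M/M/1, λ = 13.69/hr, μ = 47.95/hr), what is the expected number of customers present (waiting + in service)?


ρ = λ/μ = 13.69/47.95 = 0.2855
L = ρ/(1−ρ) = 0.2855/(1 − 0.2855) = 0.2855/0.7145 = 0.3996

Final: 0.3996


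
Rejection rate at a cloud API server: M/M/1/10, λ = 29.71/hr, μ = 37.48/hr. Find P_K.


ρ = λ/μ = 29.71/37.48 = 0.7927
P_K = (1−ρ)ρ^K/(1−ρ^(K+1)) = (0.2073·0.097956)/(1 − 0.077649)
= 0.020307/0.922351 = 0.022017

Final: 0.022017


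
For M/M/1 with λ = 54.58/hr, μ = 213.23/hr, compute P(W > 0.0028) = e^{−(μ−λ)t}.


W ~ Exponential(μ−λ) for M/M/1.
μ − λ = 213.23 − 54.58 = 158.6500
P(W > t) = e^{−(μ−λ)t} = e^{−0.4442} = 0.641324

Final: 0.641324


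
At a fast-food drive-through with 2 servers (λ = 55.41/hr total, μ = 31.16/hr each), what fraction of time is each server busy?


ρ = λ/(cμ) = 55.41/(2·31.16) = 55.41/62.32 = 0.8891

Final: 0.8891


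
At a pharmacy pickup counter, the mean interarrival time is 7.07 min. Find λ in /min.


λ = 1/(interarrival time) in consistent units.
1 minute = 1 min, so λ = 1/7.07 = 0.1414 per minute

Final: 0.1414 /min


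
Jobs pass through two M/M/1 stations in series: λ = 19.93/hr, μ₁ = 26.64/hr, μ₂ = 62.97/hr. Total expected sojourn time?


Each node sees arrival rate λ = 19.93/hr (tandem ⇒ throughput preserved).
W₁ = 1/(μ₁−λ) = 1/(26.64−19.93) = 0.14903 hr
W₂ = 1/(μ₂−λ) = 1/(62.97−19.93) = 0.02323 hr
W_total = W₁ + W₂ = 0.14903 + 0.02323 = 0.17227 hr

Final: 0.17227 hr


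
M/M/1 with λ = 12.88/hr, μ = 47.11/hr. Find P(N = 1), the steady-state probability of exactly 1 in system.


ρ = 12.88/47.11 = 0.2734
P_n = (1−ρ)·ρ^n = (1 − 0.2734)·0.2734^1 = 0.7266·0.273403 = 0.198654

Final: 0.198654


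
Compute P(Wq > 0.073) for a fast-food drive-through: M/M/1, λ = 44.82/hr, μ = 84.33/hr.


ρ = 44.82/84.33 = 0.5315
P(Wq > t) = ρ·e^{−(μ−λ)t} = 0.5315·e^{−2.8842}
= 0.5315·0.055898 = 0.029709

Final: 0.029709


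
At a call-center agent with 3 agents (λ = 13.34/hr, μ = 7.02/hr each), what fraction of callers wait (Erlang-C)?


a = λ/μ = 1.9003; ρ = a/3 = 0.6334
P₀ = 0.127783 (from M/M/c formula)
C(c,a) = [a^c/(c!(1−ρ))]·P₀ = [6.86209/(6·0.3666)]·0.127783
= 3.11994·0.127783 = 0.398675

Final: 0.398675


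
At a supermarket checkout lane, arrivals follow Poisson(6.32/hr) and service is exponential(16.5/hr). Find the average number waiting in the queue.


ρ = 6.32/16.5 = 0.3830
Lq = ρ²/(1−ρ) = 0.1467/0.6170 = 0.2378

Final: 0.2378


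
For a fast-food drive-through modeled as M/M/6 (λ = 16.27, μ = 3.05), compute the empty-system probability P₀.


a = λ/μ = 16.27/3.05 = 5.3344; ρ = a/c = 0.8891
Σ_{k=0}^{5} a^k/k! (terms k=0..5) = 1.00000 + 5.33443 + 14.22805 + 25.29950 + 33.73958 + 35.99626 = 115.59781
Tail: a^6/(6!(1−ρ)) = 23042.32414/(720·0.1109) = 288.50201
P₀ = 1/(115.59781 + 288.50201) = 1/404.09981 = 0.002475

Final: 0.002475


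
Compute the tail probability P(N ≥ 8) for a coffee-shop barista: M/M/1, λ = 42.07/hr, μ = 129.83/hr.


ρ = 42.07/129.83 = 0.3240
P(N ≥ n) = ρ^n = 0.3240^8 = 0.0001216

Final: 0.0001216


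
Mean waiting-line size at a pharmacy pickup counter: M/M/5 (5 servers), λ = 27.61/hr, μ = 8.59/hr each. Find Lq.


a = λ/μ = 3.2142; ρ = a/5 = 0.6428
P₀ = 0.036542
Lq = P₀·a^c·ρ / (c!·(1−ρ)²) = 0.036542·343.05694·0.6428/(120·0.12756)
= 0.52645

Final: 0.52645


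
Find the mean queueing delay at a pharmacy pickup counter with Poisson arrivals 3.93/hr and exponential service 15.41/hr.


ρ = 3.93/15.41 = 0.2550
Wq = ρ/(μ−λ) = 0.2550/(15.41 − 3.93) = 0.2550/11.48 = 0.02222 hr

Final: 0.02222 hr


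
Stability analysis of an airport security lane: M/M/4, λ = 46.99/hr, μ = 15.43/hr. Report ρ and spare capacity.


Total capacity cμ = 4·15.43 = 61.72/hr
ρ = λ/(cμ) = 46.99/61.72 = 0.7613
Stable ⇔ ρ < 1: YES
Spare capacity = cμ − λ = 61.72 − 46.99 = 14.73/hr

Final: ρ = 0.7613; stable; margin = 14.73/hr


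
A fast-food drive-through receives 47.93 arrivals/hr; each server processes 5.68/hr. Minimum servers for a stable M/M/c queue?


Stability requires cμ > λ ⇔ c > λ/μ.
λ/μ = 47.93/5.68 = 8.4384
Minimum integer c = ⌊8.4384⌋ + 1 = 9
Check: 9·5.68 = 51.12 > 47.93, while 8·5.68 = 45.44 ≤ 47.93

Final: 9 servers


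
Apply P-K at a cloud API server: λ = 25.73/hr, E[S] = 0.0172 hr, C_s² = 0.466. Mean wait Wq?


ρ = λ·E[S] = 25.73·0.0172 = 0.4426
E[S²] = E[S]²(1+C_s²) = 0.0172²·(1+0.466) = 0.0004337
Wq = λ·E[S²]/(2(1−ρ)) = 25.73·0.0004337/(2·0.5574) = 0.01001 hr

Final: 0.01001 hr


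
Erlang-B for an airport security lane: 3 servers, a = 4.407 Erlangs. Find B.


B(c,a) = (a^c/c!) / Σ_{k=0}^{c} a^k/k!
a^3/3! = 14.265201
Σ terms (k=0..3): 1.00000 + 4.40700 + 9.71082 + 14.26520 = 29.383026
B = 14.265201/29.383026 = 0.485491

Final: 0.485491


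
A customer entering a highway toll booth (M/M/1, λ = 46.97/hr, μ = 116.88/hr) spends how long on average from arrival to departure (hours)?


W = 1/(μ−λ) = 1/(116.88 − 46.97) = 1/69.91 = 0.01430 hr

Final: 0.01430 hr


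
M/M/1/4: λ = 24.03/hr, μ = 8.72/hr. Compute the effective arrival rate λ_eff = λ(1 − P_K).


ρ = 2.7557; P_K = (1−ρ)ρ^4/(1−ρ^5) = 0.641155
λ_eff = λ(1 − P_K) = 24.03·(1 − 0.641155) = 24.03·0.358845 = 8.6231 /hr

Final: 8.6231 /hr


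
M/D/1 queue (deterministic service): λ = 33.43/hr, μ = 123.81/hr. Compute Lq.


ρ = 33.43/123.81 = 0.2700
M/D/1: Lq = ρ²/(2(1−ρ)) = 0.07291/(2·0.7300) = 0.04994

Final: 0.04994


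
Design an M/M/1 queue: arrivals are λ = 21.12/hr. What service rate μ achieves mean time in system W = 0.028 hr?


W = 1/(μ−λ) ⇒ μ − λ = 1/W = 1/0.028 = 35.7143
μ = λ + 1/W = 21.12 + 35.7143 = 56.8343 per hr

Final: 56.8343 /hr


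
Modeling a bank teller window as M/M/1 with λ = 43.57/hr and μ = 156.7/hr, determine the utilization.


ρ = λ/μ = 43.57/156.7 = 0.2780

Final: 0.2780


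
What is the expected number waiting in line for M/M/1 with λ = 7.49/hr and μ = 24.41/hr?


ρ = 7.49/24.41 = 0.3068
Lq = ρ²/(1−ρ) = 0.09415/0.6932 = 0.1358

Final: 0.1358


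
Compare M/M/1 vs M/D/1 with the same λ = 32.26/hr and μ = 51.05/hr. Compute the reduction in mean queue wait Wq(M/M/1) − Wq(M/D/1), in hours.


ρ = 32.26/51.05 = 0.6319
Wq(M/M/1) = ρ/(μ−λ) = 0.6319/18.79 = 0.03363 hr
Wq(M/D/1) = ρ/(2(μ−λ)) = 0.01682 hr
Savings = 0.03363 − 0.01682 = 0.01682 hr

Final: 0.01682 hr


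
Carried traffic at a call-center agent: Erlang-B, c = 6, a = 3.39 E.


B(6,3.39) = 0.075363 (Erlang-B)
Carried load = a(1 − B) = 3.39·(1 − 0.075363) = 3.39·0.924637 = 3.1345 E

Final: 3.1345 Erlangs


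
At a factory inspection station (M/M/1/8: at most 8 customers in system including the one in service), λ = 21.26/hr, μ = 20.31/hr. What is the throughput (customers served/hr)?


ρ = 1.0468; P_K = (1−ρ)ρ^8/(1−ρ^9) = 0.132480
λ_eff = λ(1 − P_K) = 21.26·(1 − 0.132480) = 21.26·0.867520 = 18.4435 /hr

Final: 18.4435 /hr


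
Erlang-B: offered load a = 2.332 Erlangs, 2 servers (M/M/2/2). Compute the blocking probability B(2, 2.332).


B(c,a) = (a^c/c!) / Σ_{k=0}^{c} a^k/k!
a^2/2! = 2.719112
Σ terms (k=0..2): 1.00000 + 2.33200 + 2.71911 = 6.051112
B = 2.719112/6.051112 = 0.449357

Final: 0.449357


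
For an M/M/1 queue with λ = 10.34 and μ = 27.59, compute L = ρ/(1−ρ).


ρ = λ/μ = 10.34/27.59 = 0.3748
L = ρ/(1−ρ) = 0.3748/(1 − 0.3748) = 0.3748/0.6252 = 0.5994

Final: 0.5994


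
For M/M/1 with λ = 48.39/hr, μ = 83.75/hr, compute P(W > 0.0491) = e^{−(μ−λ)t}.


W ~ Exponential(μ−λ) for M/M/1.
μ − λ = 83.75 − 48.39 = 35.3600
P(W > t) = e^{−(μ−λ)t} = e^{−1.7362} = 0.176193

Final: 0.176193


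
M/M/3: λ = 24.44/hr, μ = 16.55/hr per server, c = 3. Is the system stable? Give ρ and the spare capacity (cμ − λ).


Total capacity cμ = 3·16.55 = 49.65/hr
ρ = λ/(cμ) = 24.44/49.65 = 0.4922
Stable ⇔ ρ < 1: YES
Spare capacity = cμ − λ = 49.65 − 24.44 = 25.21/hr

Final: ρ = 0.4922; stable; margin = 25.21/hr


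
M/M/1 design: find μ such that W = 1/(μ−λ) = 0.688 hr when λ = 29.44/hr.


W = 1/(μ−λ) ⇒ μ − λ = 1/W = 1/0.688 = 1.4535
μ = λ + 1/W = 29.44 + 1.4535 = 30.8935 per hr

Final: 30.8935 /hr


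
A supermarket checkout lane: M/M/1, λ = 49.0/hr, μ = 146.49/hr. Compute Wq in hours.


ρ = 49.0/146.49 = 0.3345
Wq = ρ/(μ−λ) = 0.3345/(146.49 − 49.0) = 0.3345/97.49 = 0.003431 hr

Final: 0.003431 hr


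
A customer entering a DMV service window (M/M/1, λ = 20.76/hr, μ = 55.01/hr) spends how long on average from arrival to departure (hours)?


W = 1/(μ−λ) = 1/(55.01 − 20.76) = 1/34.25 = 0.02920 hr

Final: 0.02920 hr


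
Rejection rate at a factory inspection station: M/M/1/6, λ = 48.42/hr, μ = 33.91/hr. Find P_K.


ρ = λ/μ = 48.42/33.91 = 1.4279
P_K = (1−ρ)ρ^K/(1−ρ^(K+1)) = (-0.4279·8.475825)/(1 − 12.102608)
= -3.626783/-11.102608 = 0.326660

Final: 0.326660


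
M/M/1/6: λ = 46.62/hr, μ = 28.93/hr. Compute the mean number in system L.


ρ = 46.62/28.93 = 1.6115
L = ρ[1 − (K+1)ρ^K + Kρ^(K+1)] / [(1−ρ)(1−ρ^(K+1))]
Numerator: 1.6115·(1 − 7·17.512293 + 6·28.220639) = 76.928295
Denominator: (-0.6115)·(-27.220639) = 16.644767
L = 76.928295/16.644767 = 4.6218

Final: 4.6218


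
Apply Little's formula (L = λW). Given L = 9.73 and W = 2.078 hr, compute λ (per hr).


λ = L/W = 9.73/2.078 = 4.6824 /hr

Final: 4.6824 /hr


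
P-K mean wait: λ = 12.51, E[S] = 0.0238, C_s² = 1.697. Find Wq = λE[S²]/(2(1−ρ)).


ρ = λ·E[S] = 12.51·0.0238 = 0.2977
E[S²] = E[S]²(1+C_s²) = 0.0238²·(1+1.697) = 0.001528
Wq = λ·E[S²]/(2(1−ρ)) = 12.51·0.001528/(2·0.7023) = 0.01361 hr

Final: 0.01361 hr


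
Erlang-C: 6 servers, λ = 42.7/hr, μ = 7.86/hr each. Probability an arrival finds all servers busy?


a = λ/μ = 5.4326; ρ = a/6 = 0.9054
P₀ = 0.001995 (from M/M/c formula)
C(c,a) = [a^c/(c!(1−ρ))]·P₀ = [25705.85029/(720·0.09457)]·0.001995
= 377.51865·0.001995 = 0.753300

Final: 0.753300


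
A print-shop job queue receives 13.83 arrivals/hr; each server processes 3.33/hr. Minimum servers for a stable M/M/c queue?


Stability requires cμ > λ ⇔ c > λ/μ.
λ/μ = 13.83/3.33 = 4.1532
Minimum integer c = ⌊4.1532⌋ + 1 = 5
Check: 5·3.33 = 16.65 > 13.83, while 4·3.33 = 13.32 ≤ 13.83

Final: 5 servers


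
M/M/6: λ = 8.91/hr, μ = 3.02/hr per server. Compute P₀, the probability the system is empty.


a = λ/μ = 8.91/3.02 = 2.9503; ρ = a/c = 0.4917
Σ_{k=0}^{5} a^k/k! (terms k=0..5) = 1.00000 + 2.95033 + 4.35223 + 4.28017 + 3.15698 + 1.86283 = 17.60254
Tail: a^6/(6!(1−ρ)) = 659.51483/(720·0.5083) = 1.80215
P₀ = 1/(17.60254 + 1.80215) = 1/19.40468 = 0.051534

Final: 0.051534


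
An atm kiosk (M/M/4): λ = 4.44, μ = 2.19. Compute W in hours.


a = 2.0274; ρ = 0.5068; P₀ = 0.126600
Lq = P₀·a^c·ρ/(c!(1−ρ)²) = 0.18574
Wq = Lq/λ = 0.18574/4.44 = 0.04183 hr
W = Wq + 1/μ = 0.04183 + 0.45662 = 0.49845 hr

Final: 0.49845 hr


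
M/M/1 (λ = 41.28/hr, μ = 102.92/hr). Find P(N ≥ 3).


ρ = 41.28/102.92 = 0.4011
P(N ≥ n) = ρ^n = 0.4011^3 = 0.064524

Final: 0.064524


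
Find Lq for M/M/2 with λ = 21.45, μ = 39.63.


a = λ/μ = 0.5413; ρ = a/2 = 0.2706
P₀ = 0.574024
Lq = P₀·a^c·ρ / (c!·(1−ρ)²) = 0.574024·0.29296·0.2706/(2·0.53198)
= 0.04277

Final: 0.04277


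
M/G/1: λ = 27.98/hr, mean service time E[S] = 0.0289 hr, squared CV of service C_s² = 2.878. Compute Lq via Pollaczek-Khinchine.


ρ = λ·E[S] = 27.98·0.0289 = 0.8086
Lq = ρ²(1+C_s²)/(2(1−ρ)) = 0.6539·(1+2.878)/(2·0.1914)
= 0.6539·3.8780/0.3828 = 6.62486

Final: 6.62486


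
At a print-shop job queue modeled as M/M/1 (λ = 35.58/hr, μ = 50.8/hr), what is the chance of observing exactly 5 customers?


ρ = 35.58/50.8 = 0.7004
P_n = (1−ρ)·ρ^n = (1 − 0.7004)·0.7004^5 = 0.2996·0.168543 = 0.050497

Final: 0.050497


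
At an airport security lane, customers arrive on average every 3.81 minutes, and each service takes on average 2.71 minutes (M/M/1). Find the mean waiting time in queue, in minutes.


λ = 60/3.81 = 15.7480 /hr
μ = 60/2.71 = 22.1402 /hr
ρ = λ/μ = 15.7480/22.1402 = 0.7113
Wq = ρ/(μ−λ) = 0.7113/(22.1402−15.7480) = 0.11127 hr
In minutes: 0.11127·60 = 6.676 min

Final: 6.676 min


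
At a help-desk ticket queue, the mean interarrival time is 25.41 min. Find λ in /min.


λ = 1/(interarrival time) in consistent units.
1 minute = 1 min, so λ = 1/25.41 = 0.03935 per minute

Final: 0.03935 /min


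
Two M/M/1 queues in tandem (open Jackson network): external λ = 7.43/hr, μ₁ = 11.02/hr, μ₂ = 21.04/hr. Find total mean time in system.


Each node sees arrival rate λ = 7.43/hr (tandem ⇒ throughput preserved).
W₁ = 1/(μ₁−λ) = 1/(11.02−7.43) = 0.27855 hr
W₂ = 1/(μ₂−λ) = 1/(21.04−7.43) = 0.07348 hr
W_total = W₁ + W₂ = 0.27855 + 0.07348 = 0.35203 hr

Final: 0.35203 hr


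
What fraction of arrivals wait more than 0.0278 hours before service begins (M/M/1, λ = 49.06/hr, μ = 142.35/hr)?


ρ = 49.06/142.35 = 0.3446
P(Wq > t) = ρ·e^{−(μ−λ)t} = 0.3446·e^{−2.5935}
= 0.3446·0.074761 = 0.025766

Final: 0.025766


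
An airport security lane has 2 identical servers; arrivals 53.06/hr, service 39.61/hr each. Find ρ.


ρ = λ/(cμ) = 53.06/(2·39.61) = 53.06/79.22 = 0.6698

Final: 0.6698


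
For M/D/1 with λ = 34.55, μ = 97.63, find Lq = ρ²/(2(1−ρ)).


ρ = 34.55/97.63 = 0.3539
M/D/1: Lq = ρ²/(2(1−ρ)) = 0.1252/(2·0.6461) = 0.09692

Final: 0.09692


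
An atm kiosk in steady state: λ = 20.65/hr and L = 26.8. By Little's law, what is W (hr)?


W = L/λ = 26.8/20.65 = 1.2978 hr

Final: 1.2978 hr
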